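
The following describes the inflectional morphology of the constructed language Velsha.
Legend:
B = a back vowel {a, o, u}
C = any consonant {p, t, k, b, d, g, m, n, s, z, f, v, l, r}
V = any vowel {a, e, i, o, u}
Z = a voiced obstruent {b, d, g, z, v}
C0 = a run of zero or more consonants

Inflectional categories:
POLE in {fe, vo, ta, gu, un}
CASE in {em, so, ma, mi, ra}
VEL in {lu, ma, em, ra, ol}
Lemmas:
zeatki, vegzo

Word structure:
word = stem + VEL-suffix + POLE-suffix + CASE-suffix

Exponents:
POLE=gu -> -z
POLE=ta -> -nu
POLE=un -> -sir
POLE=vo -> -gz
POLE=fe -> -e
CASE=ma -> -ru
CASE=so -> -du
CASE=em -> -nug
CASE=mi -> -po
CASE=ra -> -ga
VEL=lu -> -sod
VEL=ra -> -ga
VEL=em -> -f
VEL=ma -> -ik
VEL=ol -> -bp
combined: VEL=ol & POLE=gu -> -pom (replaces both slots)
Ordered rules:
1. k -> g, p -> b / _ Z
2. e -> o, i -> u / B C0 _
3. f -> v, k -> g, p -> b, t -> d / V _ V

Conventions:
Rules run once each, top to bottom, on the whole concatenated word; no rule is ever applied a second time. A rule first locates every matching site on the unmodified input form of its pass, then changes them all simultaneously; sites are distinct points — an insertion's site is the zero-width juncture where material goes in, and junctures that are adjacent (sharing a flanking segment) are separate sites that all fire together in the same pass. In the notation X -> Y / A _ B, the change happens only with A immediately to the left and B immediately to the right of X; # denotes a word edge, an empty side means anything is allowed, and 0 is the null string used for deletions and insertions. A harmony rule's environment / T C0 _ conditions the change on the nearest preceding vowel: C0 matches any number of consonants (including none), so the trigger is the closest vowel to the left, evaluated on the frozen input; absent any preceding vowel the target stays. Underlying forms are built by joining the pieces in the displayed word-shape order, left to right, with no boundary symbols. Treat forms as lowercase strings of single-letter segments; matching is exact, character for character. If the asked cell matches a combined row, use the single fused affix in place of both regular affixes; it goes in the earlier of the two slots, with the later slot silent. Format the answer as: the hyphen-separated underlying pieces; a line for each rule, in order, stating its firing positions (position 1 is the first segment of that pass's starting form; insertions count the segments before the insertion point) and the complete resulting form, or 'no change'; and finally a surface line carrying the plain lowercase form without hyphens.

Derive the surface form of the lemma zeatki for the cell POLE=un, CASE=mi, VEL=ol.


underlying: zeatki-bp-sir-po
1. k -> g, p -> b / _ Z: no change
2. e -> o, i -> u / B C0 _: fires at position(s) 6: zeatkubpsirpo
3. f -> v, k -> g, p -> b, t -> d / V _ V: no change
surface: zeatkubpsirpo


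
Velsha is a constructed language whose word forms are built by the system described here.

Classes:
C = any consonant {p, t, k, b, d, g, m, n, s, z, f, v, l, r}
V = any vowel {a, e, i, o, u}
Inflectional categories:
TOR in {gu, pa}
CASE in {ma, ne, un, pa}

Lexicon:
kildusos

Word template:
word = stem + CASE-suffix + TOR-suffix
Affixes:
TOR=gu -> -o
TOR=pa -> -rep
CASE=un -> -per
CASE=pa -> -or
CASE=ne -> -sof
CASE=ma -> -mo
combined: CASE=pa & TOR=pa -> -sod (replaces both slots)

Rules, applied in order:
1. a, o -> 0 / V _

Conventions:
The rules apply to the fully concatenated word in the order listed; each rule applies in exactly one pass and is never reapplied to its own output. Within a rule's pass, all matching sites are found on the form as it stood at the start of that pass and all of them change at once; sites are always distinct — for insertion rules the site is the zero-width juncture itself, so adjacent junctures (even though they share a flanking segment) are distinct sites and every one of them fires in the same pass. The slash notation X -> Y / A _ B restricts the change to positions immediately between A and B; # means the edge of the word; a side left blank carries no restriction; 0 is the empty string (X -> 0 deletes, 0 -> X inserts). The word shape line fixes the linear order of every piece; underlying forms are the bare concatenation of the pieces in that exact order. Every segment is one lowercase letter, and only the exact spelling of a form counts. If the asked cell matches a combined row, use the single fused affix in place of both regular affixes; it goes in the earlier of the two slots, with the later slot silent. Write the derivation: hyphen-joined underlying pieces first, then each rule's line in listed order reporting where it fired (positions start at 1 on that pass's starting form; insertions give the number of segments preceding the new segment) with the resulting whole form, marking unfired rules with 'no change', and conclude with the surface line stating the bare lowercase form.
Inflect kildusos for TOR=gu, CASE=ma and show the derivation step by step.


underlying: kildusos-mo-o
1. a, o -> 0 / V _: fires at position(s) 11: kildusosmo
surface: kildusosmo


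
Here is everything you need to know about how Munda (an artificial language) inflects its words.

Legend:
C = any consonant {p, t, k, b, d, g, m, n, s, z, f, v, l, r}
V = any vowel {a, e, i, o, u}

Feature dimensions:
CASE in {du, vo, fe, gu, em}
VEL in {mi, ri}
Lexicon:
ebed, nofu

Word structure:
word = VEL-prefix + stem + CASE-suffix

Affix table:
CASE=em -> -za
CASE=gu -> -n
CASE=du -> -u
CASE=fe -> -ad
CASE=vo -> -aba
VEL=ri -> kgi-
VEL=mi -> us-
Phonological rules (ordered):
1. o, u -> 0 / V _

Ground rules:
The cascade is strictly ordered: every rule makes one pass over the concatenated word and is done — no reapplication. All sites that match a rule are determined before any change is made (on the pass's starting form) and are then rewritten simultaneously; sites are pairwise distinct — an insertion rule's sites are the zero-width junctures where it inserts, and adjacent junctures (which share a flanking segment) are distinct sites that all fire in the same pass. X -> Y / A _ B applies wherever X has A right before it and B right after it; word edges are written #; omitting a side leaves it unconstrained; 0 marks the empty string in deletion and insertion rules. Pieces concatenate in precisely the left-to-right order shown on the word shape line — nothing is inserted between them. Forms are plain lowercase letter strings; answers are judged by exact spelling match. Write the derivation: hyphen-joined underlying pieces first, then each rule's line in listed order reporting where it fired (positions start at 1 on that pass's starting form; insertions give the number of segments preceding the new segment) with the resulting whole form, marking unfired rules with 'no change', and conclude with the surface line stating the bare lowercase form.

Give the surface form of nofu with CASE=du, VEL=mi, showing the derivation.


underlying: us-nofu-u
1. o, u -> 0 / V _: fires at position(s) 7: usnofu
surface: usnofu


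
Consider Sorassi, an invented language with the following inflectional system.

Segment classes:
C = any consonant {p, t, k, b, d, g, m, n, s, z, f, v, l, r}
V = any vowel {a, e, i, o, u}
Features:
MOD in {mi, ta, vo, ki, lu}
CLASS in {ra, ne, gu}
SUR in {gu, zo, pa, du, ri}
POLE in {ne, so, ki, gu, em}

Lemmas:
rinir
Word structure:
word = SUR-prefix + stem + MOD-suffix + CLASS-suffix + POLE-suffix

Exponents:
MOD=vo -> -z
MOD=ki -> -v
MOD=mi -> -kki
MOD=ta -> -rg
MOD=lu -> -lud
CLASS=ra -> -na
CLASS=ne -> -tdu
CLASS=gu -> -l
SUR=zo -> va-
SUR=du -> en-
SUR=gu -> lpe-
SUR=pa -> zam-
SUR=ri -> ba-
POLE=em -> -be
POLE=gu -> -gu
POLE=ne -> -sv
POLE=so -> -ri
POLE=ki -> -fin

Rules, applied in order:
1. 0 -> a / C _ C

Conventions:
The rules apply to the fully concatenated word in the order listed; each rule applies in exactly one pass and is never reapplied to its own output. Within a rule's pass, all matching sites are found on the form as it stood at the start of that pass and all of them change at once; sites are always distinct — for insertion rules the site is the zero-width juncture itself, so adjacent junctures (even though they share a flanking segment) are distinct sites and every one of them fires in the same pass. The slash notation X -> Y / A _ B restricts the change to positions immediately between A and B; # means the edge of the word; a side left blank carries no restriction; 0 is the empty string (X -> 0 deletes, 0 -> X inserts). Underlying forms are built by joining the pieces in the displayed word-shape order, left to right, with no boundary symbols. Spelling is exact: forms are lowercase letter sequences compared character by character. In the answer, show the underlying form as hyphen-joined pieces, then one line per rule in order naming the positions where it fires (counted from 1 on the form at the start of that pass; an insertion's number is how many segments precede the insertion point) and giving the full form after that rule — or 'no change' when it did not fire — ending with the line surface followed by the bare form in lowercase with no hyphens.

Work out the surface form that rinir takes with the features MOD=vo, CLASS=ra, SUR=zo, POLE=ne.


underlying: va-rinir-z-na-sv
1. 0 -> a / C _ C: inserts after position(s) 7, 8, 11: varinirazanasav
surface: varinirazanasav


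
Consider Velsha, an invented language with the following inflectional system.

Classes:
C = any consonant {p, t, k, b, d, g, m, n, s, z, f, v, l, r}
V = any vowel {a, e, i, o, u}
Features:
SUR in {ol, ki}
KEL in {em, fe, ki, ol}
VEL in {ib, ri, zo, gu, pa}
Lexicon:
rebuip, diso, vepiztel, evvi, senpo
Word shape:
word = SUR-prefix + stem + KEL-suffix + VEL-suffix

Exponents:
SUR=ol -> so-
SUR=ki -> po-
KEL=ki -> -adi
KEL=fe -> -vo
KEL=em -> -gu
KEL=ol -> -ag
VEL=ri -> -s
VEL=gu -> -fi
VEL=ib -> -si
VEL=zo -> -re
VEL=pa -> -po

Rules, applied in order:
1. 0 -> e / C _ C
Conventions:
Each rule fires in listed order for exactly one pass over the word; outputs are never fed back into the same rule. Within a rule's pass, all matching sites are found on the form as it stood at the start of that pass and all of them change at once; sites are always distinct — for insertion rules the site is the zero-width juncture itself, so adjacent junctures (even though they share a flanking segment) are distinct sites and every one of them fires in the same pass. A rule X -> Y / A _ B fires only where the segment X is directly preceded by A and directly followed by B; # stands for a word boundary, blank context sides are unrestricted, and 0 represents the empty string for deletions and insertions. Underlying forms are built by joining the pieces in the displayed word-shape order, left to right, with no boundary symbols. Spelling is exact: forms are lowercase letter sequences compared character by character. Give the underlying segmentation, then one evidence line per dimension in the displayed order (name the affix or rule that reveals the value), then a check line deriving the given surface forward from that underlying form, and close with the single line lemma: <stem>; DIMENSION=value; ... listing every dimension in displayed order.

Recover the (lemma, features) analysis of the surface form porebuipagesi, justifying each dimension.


underlying: po-rebuip-ag-si
SUR=ki - signalled by the affix po-
KEL=ol - signalled by the affix -ag
VEL=ib - signalled by the affix -si
check: porebuipagsi -> porebuipagesi
lemma: rebuip; SUR=ki; KEL=ol; VEL=ib


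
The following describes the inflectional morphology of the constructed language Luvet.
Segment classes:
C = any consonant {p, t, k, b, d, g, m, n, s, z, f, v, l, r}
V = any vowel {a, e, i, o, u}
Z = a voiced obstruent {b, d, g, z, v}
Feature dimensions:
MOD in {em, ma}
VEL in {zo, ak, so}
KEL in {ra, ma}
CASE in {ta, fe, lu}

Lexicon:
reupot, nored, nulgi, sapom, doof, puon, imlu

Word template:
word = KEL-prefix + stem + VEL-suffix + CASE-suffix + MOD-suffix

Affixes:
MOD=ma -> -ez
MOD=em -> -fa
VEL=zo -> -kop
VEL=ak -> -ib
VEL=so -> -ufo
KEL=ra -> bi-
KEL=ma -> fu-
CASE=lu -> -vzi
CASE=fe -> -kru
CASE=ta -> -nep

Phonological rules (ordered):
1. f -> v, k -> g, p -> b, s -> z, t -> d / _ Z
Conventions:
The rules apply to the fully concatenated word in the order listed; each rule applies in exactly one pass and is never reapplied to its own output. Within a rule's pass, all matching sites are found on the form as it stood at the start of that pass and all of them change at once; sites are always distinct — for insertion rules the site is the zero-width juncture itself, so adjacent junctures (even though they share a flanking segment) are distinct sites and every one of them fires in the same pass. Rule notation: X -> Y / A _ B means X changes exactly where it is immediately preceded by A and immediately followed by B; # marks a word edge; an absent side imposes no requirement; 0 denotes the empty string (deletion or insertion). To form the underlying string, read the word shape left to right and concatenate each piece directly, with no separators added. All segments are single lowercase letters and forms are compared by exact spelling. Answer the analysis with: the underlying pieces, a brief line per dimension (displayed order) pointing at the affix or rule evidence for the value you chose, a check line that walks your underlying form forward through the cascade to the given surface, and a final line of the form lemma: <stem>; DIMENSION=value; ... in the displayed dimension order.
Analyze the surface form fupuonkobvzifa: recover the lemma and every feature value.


underlying: fu-puon-kop-vzi-fa
MOD=em - signalled by the affix -fa
VEL=zo - signalled by the affix -kop
KEL=ma - signalled by the affix fu-
CASE=lu - signalled by the affix -vzi
check: fupuonkopvzifa -> fupuonkobvzifa
lemma: puon; MOD=em; VEL=zo; KEL=ma; CASE=lu


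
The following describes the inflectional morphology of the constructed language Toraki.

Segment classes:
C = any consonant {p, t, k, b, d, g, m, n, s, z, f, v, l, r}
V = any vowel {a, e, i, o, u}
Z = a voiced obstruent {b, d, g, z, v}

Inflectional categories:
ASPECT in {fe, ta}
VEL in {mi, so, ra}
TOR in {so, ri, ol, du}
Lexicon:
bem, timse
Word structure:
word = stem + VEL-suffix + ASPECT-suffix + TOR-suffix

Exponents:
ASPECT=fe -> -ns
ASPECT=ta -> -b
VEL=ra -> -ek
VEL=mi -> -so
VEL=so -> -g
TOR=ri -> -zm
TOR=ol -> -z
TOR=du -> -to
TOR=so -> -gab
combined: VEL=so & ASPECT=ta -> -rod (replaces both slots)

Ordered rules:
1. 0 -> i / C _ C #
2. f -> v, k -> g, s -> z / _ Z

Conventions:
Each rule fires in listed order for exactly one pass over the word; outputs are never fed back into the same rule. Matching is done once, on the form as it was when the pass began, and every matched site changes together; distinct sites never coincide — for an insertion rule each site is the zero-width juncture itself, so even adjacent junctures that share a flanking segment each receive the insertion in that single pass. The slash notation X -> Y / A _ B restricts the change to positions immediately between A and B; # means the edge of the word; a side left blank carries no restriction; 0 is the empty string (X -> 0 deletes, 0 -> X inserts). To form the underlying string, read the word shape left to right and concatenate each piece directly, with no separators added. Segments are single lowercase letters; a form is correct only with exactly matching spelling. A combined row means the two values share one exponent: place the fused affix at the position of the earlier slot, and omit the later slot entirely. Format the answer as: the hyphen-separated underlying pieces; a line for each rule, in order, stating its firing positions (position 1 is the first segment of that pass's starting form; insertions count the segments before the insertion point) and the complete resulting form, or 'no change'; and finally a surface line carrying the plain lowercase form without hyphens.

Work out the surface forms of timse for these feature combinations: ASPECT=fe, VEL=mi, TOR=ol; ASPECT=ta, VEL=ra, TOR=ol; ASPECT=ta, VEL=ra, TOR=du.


cell ASPECT=fe, VEL=mi, TOR=ol:
underlying: timse-so-ns-z
1. 0 -> i / C _ C #: inserts after position(s) 9: timsesonsiz
2. f -> v, k -> g, s -> z / _ Z: no change
surface: timsesonsiz

cell ASPECT=ta, VEL=ra, TOR=ol:
underlying: timse-ek-b-z
1. 0 -> i / C _ C #: inserts after position(s) 8: timseekbiz
2. f -> v, k -> g, s -> z / _ Z: fires at position(s) 7: timseegbiz
surface: timseegbiz

cell ASPECT=ta, VEL=ra, TOR=du:
underlying: timse-ek-b-to
1. 0 -> i / C _ C #: no change
2. f -> v, k -> g, s -> z / _ Z: fires at position(s) 7: timseegbto
surface: timseegbto


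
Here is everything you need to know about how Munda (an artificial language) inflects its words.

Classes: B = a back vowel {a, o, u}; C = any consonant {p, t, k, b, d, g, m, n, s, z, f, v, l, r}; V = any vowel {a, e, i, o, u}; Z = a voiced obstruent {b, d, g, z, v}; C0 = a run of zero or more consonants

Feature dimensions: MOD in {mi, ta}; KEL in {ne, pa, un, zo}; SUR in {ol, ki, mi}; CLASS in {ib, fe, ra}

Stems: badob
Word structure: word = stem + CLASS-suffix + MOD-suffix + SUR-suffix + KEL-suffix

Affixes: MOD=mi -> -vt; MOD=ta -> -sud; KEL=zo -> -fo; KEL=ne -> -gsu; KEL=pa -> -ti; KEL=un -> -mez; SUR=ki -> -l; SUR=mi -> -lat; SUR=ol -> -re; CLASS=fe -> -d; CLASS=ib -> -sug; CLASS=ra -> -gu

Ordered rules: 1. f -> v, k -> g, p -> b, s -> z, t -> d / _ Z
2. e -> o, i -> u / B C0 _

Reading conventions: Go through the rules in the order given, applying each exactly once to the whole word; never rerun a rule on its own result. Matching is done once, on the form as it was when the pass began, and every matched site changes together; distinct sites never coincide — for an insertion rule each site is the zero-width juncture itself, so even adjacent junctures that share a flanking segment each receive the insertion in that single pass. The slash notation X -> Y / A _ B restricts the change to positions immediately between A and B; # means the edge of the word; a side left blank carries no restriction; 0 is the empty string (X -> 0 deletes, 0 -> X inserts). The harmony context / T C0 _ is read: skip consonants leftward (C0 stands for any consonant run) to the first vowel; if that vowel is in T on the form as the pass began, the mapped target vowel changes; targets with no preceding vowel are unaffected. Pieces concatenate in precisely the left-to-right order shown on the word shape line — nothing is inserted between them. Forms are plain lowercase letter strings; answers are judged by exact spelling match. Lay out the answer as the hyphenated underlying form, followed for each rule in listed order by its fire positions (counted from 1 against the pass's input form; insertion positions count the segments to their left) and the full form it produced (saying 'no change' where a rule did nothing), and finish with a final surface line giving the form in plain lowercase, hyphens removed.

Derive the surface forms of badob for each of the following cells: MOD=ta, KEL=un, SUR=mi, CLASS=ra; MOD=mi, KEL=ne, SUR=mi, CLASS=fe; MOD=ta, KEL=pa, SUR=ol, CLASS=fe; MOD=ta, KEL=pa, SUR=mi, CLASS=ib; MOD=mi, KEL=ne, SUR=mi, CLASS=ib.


cell MOD=ta, KEL=un, SUR=mi, CLASS=ra:
underlying: badob-gu-sud-lat-mez
1. f -> v, k -> g, p -> b, s -> z, t -> d / _ Z: no change
2. e -> o, i -> u / B C0 _: fires at position(s) 15: badobgusudlatmoz
surface: badobgusudlatmoz

cell MOD=mi, KEL=ne, SUR=mi, CLASS=fe:
underlying: badob-d-vt-lat-gsu
1. f -> v, k -> g, p -> b, s -> z, t -> d / _ Z: fires at position(s) 11: badobdvtladgsu
2. e -> o, i -> u / B C0 _: no change
surface: badobdvtladgsu

cell MOD=ta, KEL=pa, SUR=ol, CLASS=fe:
underlying: badob-d-sud-re-ti
1. f -> v, k -> g, p -> b, s -> z, t -> d / _ Z: no change
2. e -> o, i -> u / B C0 _: fires at position(s) 11: badobdsudroti
surface: badobdsudroti

cell MOD=ta, KEL=pa, SUR=mi, CLASS=ib:
underlying: badob-sug-sud-lat-ti
1. f -> v, k -> g, p -> b, s -> z, t -> d / _ Z: no change
2. e -> o, i -> u / B C0 _: fires at position(s) 16: badobsugsudlattu
surface: badobsugsudlattu

cell MOD=mi, KEL=ne, SUR=mi, CLASS=ib:
underlying: badob-sug-vt-lat-gsu
1. f -> v, k -> g, p -> b, s -> z, t -> d / _ Z: fires at position(s) 13: badobsugvtladgsu
2. e -> o, i -> u / B C0 _: no change
surface: badobsugvtladgsu


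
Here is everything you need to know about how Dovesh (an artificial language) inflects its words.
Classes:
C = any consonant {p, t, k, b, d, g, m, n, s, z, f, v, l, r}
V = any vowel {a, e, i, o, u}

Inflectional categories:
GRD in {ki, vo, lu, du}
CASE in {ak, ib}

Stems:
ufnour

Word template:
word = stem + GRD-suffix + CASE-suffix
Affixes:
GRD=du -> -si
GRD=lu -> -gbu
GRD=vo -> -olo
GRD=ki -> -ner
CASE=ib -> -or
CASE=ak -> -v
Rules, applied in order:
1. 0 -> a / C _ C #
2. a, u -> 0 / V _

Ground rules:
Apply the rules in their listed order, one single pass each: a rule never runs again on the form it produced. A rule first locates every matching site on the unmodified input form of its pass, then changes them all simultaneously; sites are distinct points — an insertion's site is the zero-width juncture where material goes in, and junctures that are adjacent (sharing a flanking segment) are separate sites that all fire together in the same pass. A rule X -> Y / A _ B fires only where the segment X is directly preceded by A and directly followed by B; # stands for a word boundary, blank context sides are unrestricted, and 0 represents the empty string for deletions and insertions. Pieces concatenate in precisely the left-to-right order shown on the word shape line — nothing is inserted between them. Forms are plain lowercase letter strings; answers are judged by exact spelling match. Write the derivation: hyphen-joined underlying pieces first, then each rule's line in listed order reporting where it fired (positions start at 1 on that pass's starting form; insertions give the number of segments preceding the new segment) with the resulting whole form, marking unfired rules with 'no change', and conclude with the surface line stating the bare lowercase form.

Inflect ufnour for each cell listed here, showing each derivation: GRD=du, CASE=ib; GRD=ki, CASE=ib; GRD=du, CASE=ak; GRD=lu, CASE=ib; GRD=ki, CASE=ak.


cell GRD=du, CASE=ib:
underlying: ufnour-si-or
1. 0 -> a / C _ C #: no change
2. a, u -> 0 / V _: fires at position(s) 5: ufnorsior
surface: ufnorsior

cell GRD=ki, CASE=ib:
underlying: ufnour-ner-or
1. 0 -> a / C _ C #: no change
2. a, u -> 0 / V _: fires at position(s) 5: ufnorneror
surface: ufnorneror

cell GRD=du, CASE=ak:
underlying: ufnour-si-v
1. 0 -> a / C _ C #: no change
2. a, u -> 0 / V _: fires at position(s) 5: ufnorsiv
surface: ufnorsiv

cell GRD=lu, CASE=ib:
underlying: ufnour-gbu-or
1. 0 -> a / C _ C #: no change
2. a, u -> 0 / V _: fires at position(s) 5: ufnorgbuor
surface: ufnorgbuor

cell GRD=ki, CASE=ak:
underlying: ufnour-ner-v
1. 0 -> a / C _ C #: inserts after position(s) 9: ufnournerav
2. a, u -> 0 / V _: fires at position(s) 5: ufnornerav
surface: ufnornerav


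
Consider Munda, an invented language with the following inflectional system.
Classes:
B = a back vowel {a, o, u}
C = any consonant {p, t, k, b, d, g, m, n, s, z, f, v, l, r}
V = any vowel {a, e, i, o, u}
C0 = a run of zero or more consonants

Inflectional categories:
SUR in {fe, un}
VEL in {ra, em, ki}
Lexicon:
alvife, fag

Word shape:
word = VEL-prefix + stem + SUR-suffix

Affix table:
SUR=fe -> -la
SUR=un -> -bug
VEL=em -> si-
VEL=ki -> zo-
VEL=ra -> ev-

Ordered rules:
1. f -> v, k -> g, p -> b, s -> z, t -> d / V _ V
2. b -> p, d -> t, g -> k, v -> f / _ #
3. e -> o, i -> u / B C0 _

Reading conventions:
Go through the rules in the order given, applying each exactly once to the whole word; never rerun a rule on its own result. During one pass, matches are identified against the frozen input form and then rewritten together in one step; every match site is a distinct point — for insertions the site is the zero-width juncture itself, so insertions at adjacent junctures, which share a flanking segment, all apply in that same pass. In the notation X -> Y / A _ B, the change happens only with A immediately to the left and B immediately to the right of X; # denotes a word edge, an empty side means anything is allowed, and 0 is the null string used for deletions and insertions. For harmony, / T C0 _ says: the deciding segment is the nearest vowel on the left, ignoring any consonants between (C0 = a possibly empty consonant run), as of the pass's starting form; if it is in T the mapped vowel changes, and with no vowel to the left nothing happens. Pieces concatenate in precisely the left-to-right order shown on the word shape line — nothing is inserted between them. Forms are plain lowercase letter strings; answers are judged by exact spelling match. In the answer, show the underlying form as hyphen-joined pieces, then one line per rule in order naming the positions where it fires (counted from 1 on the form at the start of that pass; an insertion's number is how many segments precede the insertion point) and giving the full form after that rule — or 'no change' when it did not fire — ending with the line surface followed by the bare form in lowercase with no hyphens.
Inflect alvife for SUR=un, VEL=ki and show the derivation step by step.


underlying: zo-alvife-bug
1. f -> v, k -> g, p -> b, s -> z, t -> d / V _ V: fires at position(s) 7: zoalvivebug
2. b -> p, d -> t, g -> k, v -> f / _ #: fires at position(s) 11: zoalvivebuk
3. e -> o, i -> u / B C0 _: fires at position(s) 6: zoalvuvebuk
surface: zoalvuvebuk


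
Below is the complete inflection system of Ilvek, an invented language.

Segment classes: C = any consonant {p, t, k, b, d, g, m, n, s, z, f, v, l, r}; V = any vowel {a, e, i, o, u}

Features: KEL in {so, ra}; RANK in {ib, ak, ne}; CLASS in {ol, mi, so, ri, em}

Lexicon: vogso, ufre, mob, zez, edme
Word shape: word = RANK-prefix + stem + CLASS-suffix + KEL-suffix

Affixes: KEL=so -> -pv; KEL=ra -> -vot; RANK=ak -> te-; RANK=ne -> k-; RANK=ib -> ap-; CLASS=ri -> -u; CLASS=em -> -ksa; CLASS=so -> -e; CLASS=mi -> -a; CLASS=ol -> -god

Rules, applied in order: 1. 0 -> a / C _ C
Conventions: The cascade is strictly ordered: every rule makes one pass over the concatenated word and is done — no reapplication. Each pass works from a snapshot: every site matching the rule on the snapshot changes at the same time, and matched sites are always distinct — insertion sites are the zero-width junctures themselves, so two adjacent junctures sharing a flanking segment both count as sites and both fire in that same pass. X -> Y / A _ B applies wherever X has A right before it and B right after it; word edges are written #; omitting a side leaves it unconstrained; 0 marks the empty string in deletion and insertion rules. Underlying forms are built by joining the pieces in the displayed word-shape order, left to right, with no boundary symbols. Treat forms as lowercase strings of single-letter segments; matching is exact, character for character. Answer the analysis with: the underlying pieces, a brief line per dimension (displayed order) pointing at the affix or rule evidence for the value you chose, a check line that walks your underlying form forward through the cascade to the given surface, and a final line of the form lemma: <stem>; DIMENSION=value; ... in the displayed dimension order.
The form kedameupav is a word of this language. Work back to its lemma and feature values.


underlying: k-edme-u-pv
KEL=so - signalled by the affix -pv
RANK=ne - signalled by the affix k-
CLASS=ri - signalled by the affix -u
check: kedmeupv -> kedameupav
lemma: edme; KEL=so; RANK=ne; CLASS=ri


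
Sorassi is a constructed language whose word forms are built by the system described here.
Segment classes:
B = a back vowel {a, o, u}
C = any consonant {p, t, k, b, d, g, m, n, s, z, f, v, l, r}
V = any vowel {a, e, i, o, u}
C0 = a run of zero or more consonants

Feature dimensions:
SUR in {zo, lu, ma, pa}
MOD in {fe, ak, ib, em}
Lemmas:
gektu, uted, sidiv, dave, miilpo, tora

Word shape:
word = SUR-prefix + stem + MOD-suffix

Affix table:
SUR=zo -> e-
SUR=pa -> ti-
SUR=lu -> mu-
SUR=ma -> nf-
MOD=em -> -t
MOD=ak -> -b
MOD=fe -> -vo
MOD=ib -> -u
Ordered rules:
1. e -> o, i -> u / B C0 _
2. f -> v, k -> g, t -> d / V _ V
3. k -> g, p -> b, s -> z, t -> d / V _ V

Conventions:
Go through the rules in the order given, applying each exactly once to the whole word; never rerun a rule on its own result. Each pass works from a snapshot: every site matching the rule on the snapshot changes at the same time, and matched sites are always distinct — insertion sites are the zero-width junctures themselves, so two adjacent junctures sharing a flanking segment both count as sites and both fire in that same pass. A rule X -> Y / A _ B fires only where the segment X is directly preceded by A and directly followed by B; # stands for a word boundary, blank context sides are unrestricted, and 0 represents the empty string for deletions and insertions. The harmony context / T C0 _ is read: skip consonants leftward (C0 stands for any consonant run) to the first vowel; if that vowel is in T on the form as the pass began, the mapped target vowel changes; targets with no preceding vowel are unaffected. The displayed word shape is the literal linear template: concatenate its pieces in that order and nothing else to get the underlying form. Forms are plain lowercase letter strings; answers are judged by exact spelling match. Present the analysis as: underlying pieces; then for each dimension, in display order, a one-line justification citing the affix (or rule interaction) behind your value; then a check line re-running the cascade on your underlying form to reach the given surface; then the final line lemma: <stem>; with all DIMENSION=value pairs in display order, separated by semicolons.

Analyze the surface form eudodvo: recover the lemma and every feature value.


underlying: e-uted-vo
SUR=zo - signalled by the affix e-
MOD=fe - signalled by the affix -vo
check: eutedvo -> eutodvo -> eudodvo -> eudodvo
lemma: uted; SUR=zo; MOD=fe


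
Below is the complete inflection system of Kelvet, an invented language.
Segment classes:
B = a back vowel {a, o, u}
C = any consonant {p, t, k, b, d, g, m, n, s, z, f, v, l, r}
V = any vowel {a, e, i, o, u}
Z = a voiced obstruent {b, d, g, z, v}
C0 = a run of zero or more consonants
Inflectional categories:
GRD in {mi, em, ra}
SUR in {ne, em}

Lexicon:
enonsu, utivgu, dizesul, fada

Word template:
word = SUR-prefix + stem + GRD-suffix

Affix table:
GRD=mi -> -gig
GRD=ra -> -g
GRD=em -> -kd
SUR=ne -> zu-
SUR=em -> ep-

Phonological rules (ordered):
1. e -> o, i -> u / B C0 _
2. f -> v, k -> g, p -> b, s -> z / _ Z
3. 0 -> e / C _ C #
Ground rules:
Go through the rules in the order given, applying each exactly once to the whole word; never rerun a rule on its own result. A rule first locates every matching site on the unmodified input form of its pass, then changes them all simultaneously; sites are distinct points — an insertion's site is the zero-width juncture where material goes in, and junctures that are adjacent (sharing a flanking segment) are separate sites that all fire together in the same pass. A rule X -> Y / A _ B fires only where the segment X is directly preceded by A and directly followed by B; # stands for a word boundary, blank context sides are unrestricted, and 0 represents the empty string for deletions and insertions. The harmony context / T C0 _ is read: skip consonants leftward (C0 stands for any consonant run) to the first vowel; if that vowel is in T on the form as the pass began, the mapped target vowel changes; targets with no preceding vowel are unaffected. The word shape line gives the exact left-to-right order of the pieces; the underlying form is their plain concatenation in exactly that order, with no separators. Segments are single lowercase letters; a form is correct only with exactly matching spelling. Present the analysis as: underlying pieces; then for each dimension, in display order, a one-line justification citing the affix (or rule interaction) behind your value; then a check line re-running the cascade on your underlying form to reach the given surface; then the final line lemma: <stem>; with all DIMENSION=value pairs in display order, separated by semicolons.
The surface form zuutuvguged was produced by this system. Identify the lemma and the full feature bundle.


underlying: zu-utivgu-kd
GRD=em - signalled by the affix -kd
SUR=ne - signalled by the affix zu-
check: zuutivgukd -> zuutuvgukd -> zuutuvgugd -> zuutuvguged
lemma: utivgu; GRD=em; SUR=ne


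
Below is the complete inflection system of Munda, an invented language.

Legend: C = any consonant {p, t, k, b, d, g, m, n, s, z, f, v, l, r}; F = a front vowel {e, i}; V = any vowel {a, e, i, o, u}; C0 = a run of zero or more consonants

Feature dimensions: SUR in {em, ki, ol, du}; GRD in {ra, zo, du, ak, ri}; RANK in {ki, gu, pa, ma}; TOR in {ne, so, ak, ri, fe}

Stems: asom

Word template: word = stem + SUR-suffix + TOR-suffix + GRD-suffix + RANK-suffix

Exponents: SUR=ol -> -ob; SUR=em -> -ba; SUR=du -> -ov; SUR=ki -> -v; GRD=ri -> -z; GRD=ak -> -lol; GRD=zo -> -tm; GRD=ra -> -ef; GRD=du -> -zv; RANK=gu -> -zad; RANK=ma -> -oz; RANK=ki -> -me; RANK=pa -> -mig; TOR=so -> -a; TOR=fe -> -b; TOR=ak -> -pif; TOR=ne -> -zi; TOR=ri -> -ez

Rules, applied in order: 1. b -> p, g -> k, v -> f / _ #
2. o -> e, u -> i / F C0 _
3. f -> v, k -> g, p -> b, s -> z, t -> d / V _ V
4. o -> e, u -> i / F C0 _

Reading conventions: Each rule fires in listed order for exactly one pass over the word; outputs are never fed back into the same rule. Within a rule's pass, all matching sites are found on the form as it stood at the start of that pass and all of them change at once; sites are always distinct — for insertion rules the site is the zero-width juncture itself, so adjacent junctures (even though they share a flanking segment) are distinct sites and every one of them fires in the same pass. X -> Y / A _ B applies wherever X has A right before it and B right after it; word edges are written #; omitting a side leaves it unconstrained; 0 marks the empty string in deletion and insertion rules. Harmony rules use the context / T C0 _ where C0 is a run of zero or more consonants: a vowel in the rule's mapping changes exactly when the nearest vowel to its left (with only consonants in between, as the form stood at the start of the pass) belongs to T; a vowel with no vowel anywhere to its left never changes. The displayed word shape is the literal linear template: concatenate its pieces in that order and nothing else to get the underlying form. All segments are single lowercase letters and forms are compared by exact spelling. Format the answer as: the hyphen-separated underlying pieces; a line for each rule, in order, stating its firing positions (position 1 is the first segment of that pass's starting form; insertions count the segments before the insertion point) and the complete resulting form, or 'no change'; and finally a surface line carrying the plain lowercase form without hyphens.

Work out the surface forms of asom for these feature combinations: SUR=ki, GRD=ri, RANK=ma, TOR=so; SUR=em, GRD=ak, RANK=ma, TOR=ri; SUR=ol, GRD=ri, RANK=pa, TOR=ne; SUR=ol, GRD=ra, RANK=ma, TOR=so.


cell SUR=ki, GRD=ri, RANK=ma, TOR=so:
underlying: asom-v-a-z-oz
1. b -> p, g -> k, v -> f / _ #: no change
2. o -> e, u -> i / F C0 _: no change
3. f -> v, k -> g, p -> b, s -> z, t -> d / V _ V: fires at position(s) 2: azomvazoz
4. o -> e, u -> i / F C0 _: no change
surface: azomvazoz

cell SUR=em, GRD=ak, RANK=ma, TOR=ri:
underlying: asom-ba-ez-lol-oz
1. b -> p, g -> k, v -> f / _ #: no change
2. o -> e, u -> i / F C0 _: fires at position(s) 10: asombaezleloz
3. f -> v, k -> g, p -> b, s -> z, t -> d / V _ V: fires at position(s) 2: azombaezleloz
4. o -> e, u -> i / F C0 _: fires at position(s) 12: azombaezlelez
surface: azombaezlelez

cell SUR=ol, GRD=ri, RANK=pa, TOR=ne:
underlying: asom-ob-zi-z-mig
1. b -> p, g -> k, v -> f / _ #: fires at position(s) 12: asomobzizmik
2. o -> e, u -> i / F C0 _: no change
3. f -> v, k -> g, p -> b, s -> z, t -> d / V _ V: fires at position(s) 2: azomobzizmik
4. o -> e, u -> i / F C0 _: no change
surface: azomobzizmik

cell SUR=ol, GRD=ra, RANK=ma, TOR=so:
underlying: asom-ob-a-ef-oz
1. b -> p, g -> k, v -> f / _ #: no change
2. o -> e, u -> i / F C0 _: fires at position(s) 10: asomobaefez
3. f -> v, k -> g, p -> b, s -> z, t -> d / V _ V: fires at position(s) 2, 9: azomobaevez
4. o -> e, u -> i / F C0 _: no change
surface: azomobaevez


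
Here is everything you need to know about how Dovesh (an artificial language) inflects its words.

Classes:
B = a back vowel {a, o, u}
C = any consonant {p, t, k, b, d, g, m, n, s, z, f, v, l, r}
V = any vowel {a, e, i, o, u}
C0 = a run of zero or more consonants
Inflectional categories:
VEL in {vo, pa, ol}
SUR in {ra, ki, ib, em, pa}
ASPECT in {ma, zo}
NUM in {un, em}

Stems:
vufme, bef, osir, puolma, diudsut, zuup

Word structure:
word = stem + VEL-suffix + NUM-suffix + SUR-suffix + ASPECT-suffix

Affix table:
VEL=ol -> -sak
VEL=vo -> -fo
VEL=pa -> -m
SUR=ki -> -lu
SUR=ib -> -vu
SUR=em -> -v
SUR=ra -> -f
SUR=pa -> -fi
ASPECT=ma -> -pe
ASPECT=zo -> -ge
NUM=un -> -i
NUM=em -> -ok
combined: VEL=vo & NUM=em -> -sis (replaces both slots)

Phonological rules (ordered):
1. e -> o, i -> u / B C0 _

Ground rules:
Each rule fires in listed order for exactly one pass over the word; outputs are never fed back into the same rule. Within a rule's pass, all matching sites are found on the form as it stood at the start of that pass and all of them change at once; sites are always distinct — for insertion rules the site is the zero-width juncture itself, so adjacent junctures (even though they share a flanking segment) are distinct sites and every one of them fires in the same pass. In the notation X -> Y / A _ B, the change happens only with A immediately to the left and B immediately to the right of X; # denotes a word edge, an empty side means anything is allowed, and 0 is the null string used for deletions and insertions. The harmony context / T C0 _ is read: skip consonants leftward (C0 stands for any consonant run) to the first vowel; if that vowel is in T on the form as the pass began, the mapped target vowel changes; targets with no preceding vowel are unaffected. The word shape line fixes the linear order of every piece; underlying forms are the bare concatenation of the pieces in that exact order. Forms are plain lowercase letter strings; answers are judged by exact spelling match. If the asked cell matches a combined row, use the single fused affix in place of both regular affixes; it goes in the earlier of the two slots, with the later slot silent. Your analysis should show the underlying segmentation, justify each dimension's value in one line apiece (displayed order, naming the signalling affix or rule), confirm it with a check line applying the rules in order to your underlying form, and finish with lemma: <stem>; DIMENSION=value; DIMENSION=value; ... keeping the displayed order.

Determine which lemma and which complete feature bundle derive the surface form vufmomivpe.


underlying: vufme-m-i-v-pe
VEL=pa - signalled by the affix -m
SUR=em - signalled by the affix -v
ASPECT=ma - signalled by the affix -pe
NUM=un - signalled by the affix -i
check: vufmemivpe -> vufmomivpe
lemma: vufme; VEL=pa; SUR=em; ASPECT=ma; NUM=un


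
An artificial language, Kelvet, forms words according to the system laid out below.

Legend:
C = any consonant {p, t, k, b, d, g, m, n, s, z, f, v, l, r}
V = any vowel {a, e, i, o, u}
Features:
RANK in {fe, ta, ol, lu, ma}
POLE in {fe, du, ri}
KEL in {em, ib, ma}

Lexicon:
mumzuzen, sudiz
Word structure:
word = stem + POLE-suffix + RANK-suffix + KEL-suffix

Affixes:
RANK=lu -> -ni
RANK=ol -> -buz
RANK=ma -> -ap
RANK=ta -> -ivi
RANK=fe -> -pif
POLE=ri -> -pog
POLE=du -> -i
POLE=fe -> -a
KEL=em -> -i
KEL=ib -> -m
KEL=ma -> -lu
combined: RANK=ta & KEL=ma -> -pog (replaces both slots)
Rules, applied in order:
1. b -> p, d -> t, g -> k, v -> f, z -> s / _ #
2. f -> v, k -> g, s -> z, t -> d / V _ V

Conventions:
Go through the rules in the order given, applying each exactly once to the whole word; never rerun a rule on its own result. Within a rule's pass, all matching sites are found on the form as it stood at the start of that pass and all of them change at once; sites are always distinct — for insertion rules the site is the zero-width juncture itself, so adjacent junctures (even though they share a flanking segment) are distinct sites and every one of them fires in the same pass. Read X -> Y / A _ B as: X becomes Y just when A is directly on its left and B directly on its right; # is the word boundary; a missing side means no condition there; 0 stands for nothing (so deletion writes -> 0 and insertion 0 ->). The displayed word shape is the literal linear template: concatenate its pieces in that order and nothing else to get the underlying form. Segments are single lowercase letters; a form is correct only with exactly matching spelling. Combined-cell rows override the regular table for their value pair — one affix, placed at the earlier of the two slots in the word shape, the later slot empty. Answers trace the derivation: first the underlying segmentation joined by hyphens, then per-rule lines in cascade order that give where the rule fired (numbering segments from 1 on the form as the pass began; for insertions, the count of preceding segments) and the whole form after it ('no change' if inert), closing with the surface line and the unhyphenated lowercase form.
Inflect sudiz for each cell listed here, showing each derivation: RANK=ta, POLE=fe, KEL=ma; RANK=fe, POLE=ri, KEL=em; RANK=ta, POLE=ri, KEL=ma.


cell RANK=ta, POLE=fe, KEL=ma:
underlying: sudiz-a-pog
1. b -> p, d -> t, g -> k, v -> f, z -> s / _ #: fires at position(s) 9: sudizapok
2. f -> v, k -> g, s -> z, t -> d / V _ V: no change
surface: sudizapok

cell RANK=fe, POLE=ri, KEL=em:
underlying: sudiz-pog-pif-i
1. b -> p, d -> t, g -> k, v -> f, z -> s / _ #: no change
2. f -> v, k -> g, s -> z, t -> d / V _ V: fires at position(s) 11: sudizpogpivi
surface: sudizpogpivi

cell RANK=ta, POLE=ri, KEL=ma:
underlying: sudiz-pog-pog
1. b -> p, d -> t, g -> k, v -> f, z -> s / _ #: fires at position(s) 11: sudizpogpok
2. f -> v, k -> g, s -> z, t -> d / V _ V: no change
surface: sudizpogpok
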